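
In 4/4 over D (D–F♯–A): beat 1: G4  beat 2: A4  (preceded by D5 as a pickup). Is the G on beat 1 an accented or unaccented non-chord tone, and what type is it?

Accented appoggiatura.

The harmony at that moment is D major triad (D, F♯, A); G4 is not a chord tone.
It is approached by leap down from D5 and left by step up to A4.
Leap in, step out — an appoggiatura.
It falls on the downbeat, so it is accented.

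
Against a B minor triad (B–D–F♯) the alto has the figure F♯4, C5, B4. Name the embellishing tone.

The harmony at that moment is B minor triad (B, D, F♯); C5 is not a chord tone.
It is approached by leap up from F♯4 and left by step down to B4.
Leap in, step out — an appoggiatura.

C5 is an appoggiatura.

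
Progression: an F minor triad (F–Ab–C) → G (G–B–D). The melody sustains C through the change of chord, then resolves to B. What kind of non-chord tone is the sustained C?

The harmony at that moment is G major triad (G, B, D); C is not a chord tone.
It is held over (the same pitch as the preceding C) and left by step down to B.
Held over from the previous chord and resolving down by step — a suspension.

C is a suspension.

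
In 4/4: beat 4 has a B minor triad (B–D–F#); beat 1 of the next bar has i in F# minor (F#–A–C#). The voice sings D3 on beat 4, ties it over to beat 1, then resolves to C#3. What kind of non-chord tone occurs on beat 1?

The harmony at that moment is F# minor triad (F#, A, C#); D3 is not a chord tone.
It is held over (the same pitch as the preceding D3) and left by step down to C#3.
Held over from the previous chord and resolving down by step — a suspension.

Suspension.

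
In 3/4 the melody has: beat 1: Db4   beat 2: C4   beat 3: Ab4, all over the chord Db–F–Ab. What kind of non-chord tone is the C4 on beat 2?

The harmony at that moment is Db major triad (Db, F, Ab); C4 is not a chord tone.
It is approached by step down from Db4 and left by leap up to Ab4.
Step in, leap out, on a weak beat — an escape tone.

Escape tone.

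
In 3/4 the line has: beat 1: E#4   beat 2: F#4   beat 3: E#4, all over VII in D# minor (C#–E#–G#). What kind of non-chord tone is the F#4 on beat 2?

Upper neighbor tone.

The harmony at that moment is C# major triad (C#, E#, G#); F#4 is not a chord tone.
It is approached by step up from E#4 and left by step down to E#4.
Step away and step back to the same note — a neighbor tone (upper neighbor).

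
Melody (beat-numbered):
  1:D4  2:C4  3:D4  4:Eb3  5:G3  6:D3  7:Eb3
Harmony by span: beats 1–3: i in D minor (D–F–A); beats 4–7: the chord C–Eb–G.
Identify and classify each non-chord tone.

The harmony at that moment is D minor triad (D, F, A); C4 is not a chord tone.
It is approached by step down from D4 and left by step up to D4.
Step away and step back to the same note — a neighbor tone (lower neighbor).
The harmony at that moment is C minor triad (C, Eb, G); D3 is not a chord tone.
It is approached by leap down from G3 and left by step up to Eb3.
Leap in, step out — an appoggiatura.

C4 (beat 2) — neighbor tone; D3 (beat 6) — appoggiatura.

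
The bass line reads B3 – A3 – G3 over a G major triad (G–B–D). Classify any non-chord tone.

A3 is a passing tone.

The harmony at that moment is G major triad (G, B, D); A3 is not a chord tone.
It is approached by step down from B3 and left by step down to G3.
Step in, step out in the same direction — a passing tone.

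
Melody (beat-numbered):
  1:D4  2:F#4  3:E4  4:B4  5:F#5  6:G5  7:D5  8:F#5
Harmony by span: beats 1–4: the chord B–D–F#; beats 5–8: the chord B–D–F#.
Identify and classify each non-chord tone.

The harmony at that moment is B minor triad (B, D, F#); E4 is not a chord tone.
It is approached by step down from F#4 and left by leap up to B4.
Step in, leap out — an escape tone.
The harmony at that moment is B minor triad (B, D, F#); G5 is not a chord tone.
It is approached by step up from F#5 and left by leap down to D5.
Step in, leap out — an escape tone.

E4 (beat 3) — escape tone; G5 (beat 6) — escape tone.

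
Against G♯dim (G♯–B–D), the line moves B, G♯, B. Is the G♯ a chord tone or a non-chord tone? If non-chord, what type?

G# diminished triad contains G♯, B, D; G♯ is the root, so it is a chord tone.

Chord tone (the root of G# diminished triad).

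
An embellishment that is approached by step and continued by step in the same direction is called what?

Passing tone.

Approach: by step. Departure: by step, continuing in the same direction.
Stepwise on both sides with no change of direction means the note fills in the space between two different chord tones — a passing tone. (Had it turned back to its starting note it would be a neighbor tone instead.)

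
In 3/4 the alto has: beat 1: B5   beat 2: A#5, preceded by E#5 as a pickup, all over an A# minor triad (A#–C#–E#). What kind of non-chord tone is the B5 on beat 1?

The harmony at that moment is A# minor triad (A#, C#, E#); B5 is not a chord tone.
It is approached by leap up from E#5 and left by step down to A#5.
Leap in, step out, metrically accented — an appoggiatura.

Appoggiatura.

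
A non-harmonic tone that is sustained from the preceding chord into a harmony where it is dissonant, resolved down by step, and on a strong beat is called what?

Approach: by preparation — the pitch is first a chord tone, then held (tied or repeated) while the harmony changes under it. Departure: down by step. Metric position: strong.
A prepared dissonance that resolves downward by step — a suspension. (The same figure resolving upward would be a retardation.)

Suspension.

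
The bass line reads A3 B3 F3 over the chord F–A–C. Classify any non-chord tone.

B3 is an escape tone.

The harmony at that moment is F major triad (F, A, C); B3 is not a chord tone.
It is approached by step up from A3 and left by leap down to F3.
Step in, leap out — an escape tone.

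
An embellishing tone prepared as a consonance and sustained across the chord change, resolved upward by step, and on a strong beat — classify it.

Retardation.

Approach: by preparation — the pitch is first a chord tone, then held (tied or repeated) while the harmony changes under it. Departure: up by step. Metric position: strong.
A prepared dissonance that resolves upward by step — a retardation. (The same figure resolving downward would be a suspension.)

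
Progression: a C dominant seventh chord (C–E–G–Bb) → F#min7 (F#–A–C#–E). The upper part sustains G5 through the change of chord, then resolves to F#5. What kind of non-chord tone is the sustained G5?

The harmony at that moment is F# minor seventh chord (F#, A, C#, E); G5 is not a chord tone.
It is held over (the same pitch as the preceding G5) and left by step down to F#5.
Held over from the previous chord and resolving down by step — a suspension.

G5 is a suspension.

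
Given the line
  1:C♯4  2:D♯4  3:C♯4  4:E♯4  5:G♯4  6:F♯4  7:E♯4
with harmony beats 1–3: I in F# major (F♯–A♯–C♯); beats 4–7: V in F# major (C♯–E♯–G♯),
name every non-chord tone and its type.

D♯4 (beat 2) — neighbor tone; F♯4 (beat 6) — passing tone.

The harmony at that moment is F♯ major triad (F♯, A♯, C♯); D♯4 is not a chord tone.
It is approached by step up from C♯4 and left by step down to C♯4.
Step away and step back to the same note — a neighbor tone (upper neighbor).
The harmony at that moment is C♯ major triad (C♯, E♯, G♯); F♯4 is not a chord tone.
It is approached by step down from G♯4 and left by step down to E♯4.
Step in, step out in the same direction — a passing tone.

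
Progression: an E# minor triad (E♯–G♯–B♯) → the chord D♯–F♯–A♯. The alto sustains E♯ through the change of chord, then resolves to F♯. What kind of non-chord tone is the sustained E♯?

The harmony at that moment is D♯ minor triad (D♯, F♯, A♯); E♯ is not a chord tone.
It is held over (the same pitch as the preceding E♯) and left by step up to F♯.
Held over from the previous chord and resolving up by step — a retardation.

E♯ is a retardation.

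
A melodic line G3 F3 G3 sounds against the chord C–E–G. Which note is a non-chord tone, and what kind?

The harmony at that moment is C major triad (C, E, G); F3 is not a chord tone.
It is approached by step down from G3 and left by step up to G3.
Step away and step back to the same note — a neighbor tone (lower neighbor).

F3 is a neighbor tone.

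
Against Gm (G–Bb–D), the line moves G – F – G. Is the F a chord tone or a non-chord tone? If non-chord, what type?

Non-chord tone — a neighbor tone.

The harmony at that moment is G minor triad (G, Bb, D); F is not a chord tone.
It is approached by step down from G and left by step up to G.
Step away and step back to the same note — a neighbor tone (lower neighbor).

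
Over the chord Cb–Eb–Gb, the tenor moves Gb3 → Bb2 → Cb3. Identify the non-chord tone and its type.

The harmony at that moment is Cb major triad (Cb, Eb, Gb); Bb2 is not a chord tone.
It is approached by leap down from Gb3 and left by step up to Cb3.
Leap in, step out — an appoggiatura.

Bb2 is an appoggiatura.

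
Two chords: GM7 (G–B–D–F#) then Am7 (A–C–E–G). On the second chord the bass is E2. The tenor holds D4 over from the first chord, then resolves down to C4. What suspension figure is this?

7–6 suspension.

At the second chord the bass is E2. The suspended D4 lies a seventh above the bass; after resolving down by step to C4, the interval above the bass becomes a sixth.
Suspension figures are named by those two intervals: 7–6.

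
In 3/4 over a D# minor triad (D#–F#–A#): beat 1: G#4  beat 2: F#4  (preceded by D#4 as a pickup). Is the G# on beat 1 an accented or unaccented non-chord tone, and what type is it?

The harmony at that moment is D# minor triad (D#, F#, A#); G#4 is not a chord tone.
It is approached by leap up from D#4 and left by step down to F#4.
Leap in, step out — an appoggiatura.
It falls on the downbeat, so it is accented.

Accented appoggiatura.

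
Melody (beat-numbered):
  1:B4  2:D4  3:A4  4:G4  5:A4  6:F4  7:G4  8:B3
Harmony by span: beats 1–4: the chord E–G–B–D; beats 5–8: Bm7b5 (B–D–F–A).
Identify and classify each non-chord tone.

The harmony at that moment is E minor seventh chord (E, G, B, D); A4 is not a chord tone.
It is approached by leap up from D4 and left by step down to G4.
Leap in, step out — an appoggiatura.
The harmony at that moment is B half-diminished seventh chord (B, D, F, A); G4 is not a chord tone.
It is approached by step up from F4 and left by leap down to B3.
Step in, leap out — an escape tone.

A4 (beat 3) — appoggiatura; G4 (beat 7) — escape tone.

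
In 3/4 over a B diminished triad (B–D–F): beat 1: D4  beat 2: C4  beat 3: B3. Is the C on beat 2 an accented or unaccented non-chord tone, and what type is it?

Unaccented passing tone.

The harmony at that moment is B diminished triad (B, D, F); C4 is not a chord tone.
It is approached by step down from D4 and left by step down to B3.
Step in, step out in the same direction — a passing tone.
It falls on a weak beat, so it is unaccented.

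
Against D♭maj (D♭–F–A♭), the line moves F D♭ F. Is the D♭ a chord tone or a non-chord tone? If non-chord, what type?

Db major triad contains D♭, F, A♭; D♭ is the root, so it is a chord tone.

Chord tone (the root of Db major triad).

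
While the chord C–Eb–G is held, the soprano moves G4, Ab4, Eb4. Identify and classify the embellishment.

The harmony at that moment is C minor triad (C, Eb, G); Ab4 is not a chord tone.
It is approached by step up from G4 and left by leap down to Eb4.
Step in, leap out — an escape tone.

Ab4 is an escape tone.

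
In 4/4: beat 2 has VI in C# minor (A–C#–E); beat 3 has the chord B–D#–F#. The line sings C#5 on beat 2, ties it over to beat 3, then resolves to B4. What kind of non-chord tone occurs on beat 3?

Suspension.

The harmony at that moment is B major triad (B, D#, F#); C#5 is not a chord tone.
It is held over (the same pitch as the preceding C#5) and left by step down to B4.
Held over from the previous chord and resolving down by step — a suspension.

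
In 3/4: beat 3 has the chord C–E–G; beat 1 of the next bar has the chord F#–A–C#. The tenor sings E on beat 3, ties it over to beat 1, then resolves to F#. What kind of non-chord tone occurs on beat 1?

Retardation.

The harmony at that moment is F# minor triad (F#, A, C#); E is not a chord tone.
It is held over (the same pitch as the preceding E) and left by step up to F#.
Held over from the previous chord and resolving up by step — a retardation.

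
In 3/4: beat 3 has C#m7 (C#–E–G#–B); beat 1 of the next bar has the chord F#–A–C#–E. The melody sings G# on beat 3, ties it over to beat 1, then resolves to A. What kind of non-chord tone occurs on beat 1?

The harmony at that moment is F# minor seventh chord (F#, A, C#, E); G# is not a chord tone.
It is held over (the same pitch as the preceding G#) and left by step up to A.
Held over from the previous chord and resolving up by step — a retardation.

Retardation.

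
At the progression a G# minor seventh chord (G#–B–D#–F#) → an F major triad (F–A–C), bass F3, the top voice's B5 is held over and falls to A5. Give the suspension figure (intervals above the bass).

4–3 suspension.

At the second chord the bass is F3. The suspended B5 lies a fourth above the bass; after resolving down by step to A5, the interval above the bass becomes a third.
Suspension figures are named by those two intervals: 4–3.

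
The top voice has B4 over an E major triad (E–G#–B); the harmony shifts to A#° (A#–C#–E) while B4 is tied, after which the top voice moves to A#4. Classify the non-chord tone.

B4 is a suspension.

The harmony at that moment is A# diminished triad (A#, C#, E); B4 is not a chord tone.
It is held over (the same pitch as the preceding B4) and left by step down to A#4.
Held over from the previous chord and resolving down by step — a suspension.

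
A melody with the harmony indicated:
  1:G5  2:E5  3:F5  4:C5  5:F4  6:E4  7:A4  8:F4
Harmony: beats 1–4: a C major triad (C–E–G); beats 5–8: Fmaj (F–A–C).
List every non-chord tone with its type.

F5 (beat 3) — escape tone; E4 (beat 6) — escape tone.

The harmony at that moment is C major triad (C, E, G); F5 is not a chord tone.
It is approached by step up from E5 and left by leap down to C5.
Step in, leap out — an escape tone.
The harmony at that moment is F major triad (F, A, C); E4 is not a chord tone.
It is approached by step down from F4 and left by leap up to A4.
Step in, leap out — an escape tone.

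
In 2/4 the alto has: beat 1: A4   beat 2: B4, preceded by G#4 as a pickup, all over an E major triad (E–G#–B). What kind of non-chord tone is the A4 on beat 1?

Passing tone.

The harmony at that moment is E major triad (E, G#, B); A4 is not a chord tone.
It is approached by step up from G#4 and left by step up to B4.
Step in, step out in the same direction — a passing tone.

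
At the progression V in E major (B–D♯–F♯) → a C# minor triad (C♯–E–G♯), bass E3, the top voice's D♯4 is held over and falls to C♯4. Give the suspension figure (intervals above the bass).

At the second chord the bass is E3. The suspended D♯4 lies a seventh above the bass; after resolving down by step to C♯4, the interval above the bass becomes a sixth.
Suspension figures are named by those two intervals: 7–6.

7–6 suspension.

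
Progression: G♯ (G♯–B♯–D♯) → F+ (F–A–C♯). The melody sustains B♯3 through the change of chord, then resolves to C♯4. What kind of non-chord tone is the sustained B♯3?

B♯3 is a retardation.

The harmony at that moment is F augmented triad (F, A, C♯); B♯3 is not a chord tone.
It is held over (the same pitch as the preceding B♯3) and left by step up to C♯4.
Held over from the previous chord and resolving up by step — a retardation.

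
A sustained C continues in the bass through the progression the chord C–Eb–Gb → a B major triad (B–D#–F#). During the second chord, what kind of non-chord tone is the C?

Pedal tone (pedal point).

The harmony at that moment is B major triad (B, D#, F#); C is not a chord tone.
It is held over (the same pitch as the preceding C) and then sustained as the same pitch into the next harmony.
Sustained through a change of harmony — a pedal tone.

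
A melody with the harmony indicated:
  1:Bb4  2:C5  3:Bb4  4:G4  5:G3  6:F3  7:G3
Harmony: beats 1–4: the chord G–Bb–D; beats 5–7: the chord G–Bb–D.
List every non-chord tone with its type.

C5 (beat 2) — neighbor tone; F3 (beat 6) — neighbor tone.

The harmony at that moment is G minor triad (G, Bb, D); C5 is not a chord tone.
It is approached by step up from Bb4 and left by step down to Bb4.
Step away and step back to the same note — a neighbor tone (upper neighbor).
The harmony at that moment is G minor triad (G, Bb, D); F3 is not a chord tone.
It is approached by step down from G3 and left by step up to G3.
Step away and step back to the same note — a neighbor tone (lower neighbor).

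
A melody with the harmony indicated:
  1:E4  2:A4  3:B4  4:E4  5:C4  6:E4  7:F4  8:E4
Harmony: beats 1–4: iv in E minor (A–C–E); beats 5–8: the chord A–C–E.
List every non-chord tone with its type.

B4 (beat 3) — escape tone; F4 (beat 7) — neighbor tone.

The harmony at that moment is A minor triad (A, C, E); B4 is not a chord tone.
It is approached by step up from A4 and left by leap down to E4.
Step in, leap out — an escape tone.
The harmony at that moment is A minor triad (A, C, E); F4 is not a chord tone.
It is approached by step up from E4 and left by step down to E4.
Step away and step back to the same note — a neighbor tone (upper neighbor).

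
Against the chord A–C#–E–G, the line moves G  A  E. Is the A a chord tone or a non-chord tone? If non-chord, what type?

Chord tone (the root of A dominant seventh chord).

A dominant seventh chord contains A, C#, E, G; A is the root, so it is a chord tone.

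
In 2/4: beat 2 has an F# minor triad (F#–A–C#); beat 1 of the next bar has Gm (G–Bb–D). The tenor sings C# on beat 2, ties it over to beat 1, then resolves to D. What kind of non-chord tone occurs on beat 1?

The harmony at that moment is G minor triad (G, Bb, D); C# is not a chord tone.
It is held over (the same pitch as the preceding C#) and left by step up to D.
Held over from the previous chord and resolving up by step — a retardation.

Retardation.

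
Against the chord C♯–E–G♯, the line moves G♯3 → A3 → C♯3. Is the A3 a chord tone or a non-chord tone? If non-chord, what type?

Non-chord tone — an escape tone.

The harmony at that moment is C♯ minor triad (C♯, E, G♯); A3 is not a chord tone.
It is approached by step up from G♯3 and left by leap down to C♯3.
Step in, leap out — an escape tone.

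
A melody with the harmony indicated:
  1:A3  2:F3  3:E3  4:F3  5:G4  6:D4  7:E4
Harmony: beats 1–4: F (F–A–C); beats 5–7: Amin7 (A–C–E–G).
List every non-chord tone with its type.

E3 (beat 3) — neighbor tone; D4 (beat 6) — appoggiatura.

The harmony at that moment is F major triad (F, A, C); E3 is not a chord tone.
It is approached by step down from F3 and left by step up to F3.
Step away and step back to the same note — a neighbor tone (lower neighbor).
The harmony at that moment is A minor seventh chord (A, C, E, G); D4 is not a chord tone.
It is approached by leap down from G4 and left by step up to E4.
Leap in, step out — an appoggiatura.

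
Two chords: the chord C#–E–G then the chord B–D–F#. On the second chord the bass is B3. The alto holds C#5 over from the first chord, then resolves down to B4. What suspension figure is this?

At the second chord the bass is B3. The suspended C#5 lies a ninth above the bass; after resolving down by step to B4, the interval above the bass becomes an octave.
Suspension figures are named by those two intervals: 9–8.

9–8 suspension.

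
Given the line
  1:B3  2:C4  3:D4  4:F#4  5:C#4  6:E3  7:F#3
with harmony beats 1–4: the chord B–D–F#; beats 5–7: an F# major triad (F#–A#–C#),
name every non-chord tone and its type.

The harmony at that moment is B minor triad (B, D, F#); C4 is not a chord tone.
It is approached by step up from B3 and left by step up to D4.
Step in, step out in the same direction — a passing tone.
The harmony at that moment is F# major triad (F#, A#, C#); E3 is not a chord tone.
It is approached by leap down from C#4 and left by step up to F#3.
Leap in, step out — an appoggiatura.

C4 (beat 2) — passing tone; E3 (beat 6) — appoggiatura.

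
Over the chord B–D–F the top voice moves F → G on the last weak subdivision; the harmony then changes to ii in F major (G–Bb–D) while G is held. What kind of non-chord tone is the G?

G is an anticipation.

The harmony at that moment is B diminished triad (B, D, F); G is not a chord tone.
It is approached by step up from F and then sustained as the same pitch into the next harmony.
Arriving early and becoming a chord tone when the harmony changes — an anticipation.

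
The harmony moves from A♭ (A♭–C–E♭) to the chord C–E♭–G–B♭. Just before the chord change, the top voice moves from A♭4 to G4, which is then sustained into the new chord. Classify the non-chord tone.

The harmony at that moment is A♭ major triad (A♭, C, E♭); G4 is not a chord tone.
It is approached by step down from A♭4 and then sustained as the same pitch into the next harmony.
Arriving early and becoming a chord tone when the harmony changes — an anticipation.

G4 is an anticipation.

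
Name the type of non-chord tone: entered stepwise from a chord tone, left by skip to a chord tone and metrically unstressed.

Approach: by step. Departure: by leap. Metric position: weak.
Step in, leap out, from a weak position — an escape tone (échappée). (It is the mirror image of the appoggiatura, which leaps in and steps out on a strong beat.)

Escape tone.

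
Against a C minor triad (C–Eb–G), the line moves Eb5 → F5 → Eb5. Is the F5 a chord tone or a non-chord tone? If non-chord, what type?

Non-chord tone — a neighbor tone.

The harmony at that moment is C minor triad (C, Eb, G); F5 is not a chord tone.
It is approached by step up from Eb5 and left by step down to Eb5.
Step away and step back to the same note — a neighbor tone (upper neighbor).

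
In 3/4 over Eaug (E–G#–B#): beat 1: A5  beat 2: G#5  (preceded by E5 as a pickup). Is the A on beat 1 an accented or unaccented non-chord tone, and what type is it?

Accented appoggiatura.

The harmony at that moment is E augmented triad (E, G#, B#); A5 is not a chord tone.
It is approached by leap up from E5 and left by step down to G#5.
Leap in, step out — an appoggiatura.
It falls on the downbeat, so it is accented.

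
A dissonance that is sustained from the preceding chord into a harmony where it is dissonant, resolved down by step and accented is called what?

Suspension.

Approach: by preparation — the pitch is first a chord tone, then held (tied or repeated) while the harmony changes under it. Departure: down by step. Metric position: strong.
A prepared dissonance that resolves downward by step — a suspension. (The same figure resolving upward would be a retardation.)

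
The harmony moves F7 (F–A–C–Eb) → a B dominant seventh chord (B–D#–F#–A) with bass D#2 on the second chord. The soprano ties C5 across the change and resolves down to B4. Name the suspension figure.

7–6 suspension.

At the second chord the bass is D#2. The suspended C5 lies a seventh above the bass; after resolving down by step to B4, the interval above the bass becomes a sixth.
Suspension figures are named by those two intervals: 7–6.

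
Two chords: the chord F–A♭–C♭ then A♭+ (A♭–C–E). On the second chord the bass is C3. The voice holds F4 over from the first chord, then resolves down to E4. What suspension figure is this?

At the second chord the bass is C3. The suspended F4 lies a fourth above the bass; after resolving down by step to E4, the interval above the bass becomes a third.
Suspension figures are named by those two intervals: 4–3.

4–3 suspension.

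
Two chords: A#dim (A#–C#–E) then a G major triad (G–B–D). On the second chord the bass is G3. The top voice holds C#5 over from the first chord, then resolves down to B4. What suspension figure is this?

At the second chord the bass is G3. The suspended C#5 lies a fourth above the bass; after resolving down by step to B4, the interval above the bass becomes a third.
Suspension figures are named by those two intervals: 4–3.

4–3 suspension.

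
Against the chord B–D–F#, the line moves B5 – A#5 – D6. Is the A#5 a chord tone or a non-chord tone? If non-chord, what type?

The harmony at that moment is B minor triad (B, D, F#); A#5 is not a chord tone.
It is approached by step down from B5 and left by leap up to D6.
Step in, leap out — an escape tone.

Non-chord tone — an escape tone.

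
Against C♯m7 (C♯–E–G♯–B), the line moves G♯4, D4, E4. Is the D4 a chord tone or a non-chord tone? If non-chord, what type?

The harmony at that moment is C♯ minor seventh chord (C♯, E, G♯, B); D4 is not a chord tone.
It is approached by leap down from G♯4 and left by step up to E4.
Leap in, step out — an appoggiatura.

Non-chord tone — an appoggiatura.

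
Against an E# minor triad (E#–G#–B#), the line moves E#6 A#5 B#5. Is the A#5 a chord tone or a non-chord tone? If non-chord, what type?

The harmony at that moment is E# minor triad (E#, G#, B#); A#5 is not a chord tone.
It is approached by leap down from E#6 and left by step up to B#5.
Leap in, step out — an appoggiatura.

Non-chord tone — an appoggiatura.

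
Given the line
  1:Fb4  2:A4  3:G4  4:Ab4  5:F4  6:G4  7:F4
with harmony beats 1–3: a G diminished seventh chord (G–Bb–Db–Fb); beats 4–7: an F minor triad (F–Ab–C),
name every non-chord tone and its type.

The harmony at that moment is G diminished seventh chord (G, Bb, Db, Fb); A4 is not a chord tone.
It is approached by leap up from Fb4 and left by step down to G4.
Leap in, step out — an appoggiatura.
The harmony at that moment is F minor triad (F, Ab, C); G4 is not a chord tone.
It is approached by step up from F4 and left by step down to F4.
Step away and step back to the same note — a neighbor tone (upper neighbor).

A4 (beat 2) — appoggiatura; G4 (beat 6) — neighbor tone.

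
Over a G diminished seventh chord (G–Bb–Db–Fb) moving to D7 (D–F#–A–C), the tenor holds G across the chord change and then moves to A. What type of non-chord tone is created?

The harmony at that moment is D dominant seventh chord (D, F#, A, C); G is not a chord tone.
It is held over (the same pitch as the preceding G) and left by step up to A.
Held over from the previous chord and resolving up by step — a retardation.

G is a retardation.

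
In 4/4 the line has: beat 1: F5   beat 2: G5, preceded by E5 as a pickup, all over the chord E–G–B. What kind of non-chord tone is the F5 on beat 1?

Passing tone.

The harmony at that moment is E minor triad (E, G, B); F5 is not a chord tone.
It is approached by step up from E5 and left by step up to G5.
Step in, step out in the same direction — a passing tone.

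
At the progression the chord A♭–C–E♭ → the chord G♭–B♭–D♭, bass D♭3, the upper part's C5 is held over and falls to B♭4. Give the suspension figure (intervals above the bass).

At the second chord the bass is D♭3. The suspended C5 lies a seventh above the bass; after resolving down by step to B♭4, the interval above the bass becomes a sixth.
Suspension figures are named by those two intervals: 7–6.

7–6 suspension.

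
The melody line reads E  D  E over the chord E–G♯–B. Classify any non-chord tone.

D is a neighbor tone.

The harmony at that moment is E major triad (E, G♯, B); D is not a chord tone.
It is approached by step down from E and left by step up to E.
Step away and step back to the same note — a neighbor tone (lower neighbor).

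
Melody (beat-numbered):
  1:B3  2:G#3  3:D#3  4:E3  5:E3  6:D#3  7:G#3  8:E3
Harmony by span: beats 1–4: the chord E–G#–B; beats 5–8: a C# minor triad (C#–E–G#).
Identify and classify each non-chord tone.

D#3 (beat 3) — appoggiatura; D#3 (beat 6) — escape tone.

The harmony at that moment is E major triad (E, G#, B); D#3 is not a chord tone.
It is approached by leap down from G#3 and left by step up to E3.
Leap in, step out — an appoggiatura.
The harmony at that moment is C# minor triad (C#, E, G#); D#3 is not a chord tone.
It is approached by step down from E3 and left by leap up to G#3.
Step in, leap out — an escape tone.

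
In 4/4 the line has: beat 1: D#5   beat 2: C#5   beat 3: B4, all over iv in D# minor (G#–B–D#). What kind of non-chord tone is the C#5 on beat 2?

Passing tone.

The harmony at that moment is G# minor triad (G#, B, D#); C#5 is not a chord tone.
It is approached by step down from D#5 and left by step down to B4.
Step in, step out in the same direction — a passing tone.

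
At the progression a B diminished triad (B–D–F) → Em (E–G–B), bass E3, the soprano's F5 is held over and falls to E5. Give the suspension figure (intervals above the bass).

At the second chord the bass is E3. The suspended F5 lies a ninth above the bass; after resolving down by step to E5, the interval above the bass becomes an octave.
Suspension figures are named by those two intervals: 9–8.

9–8 suspension.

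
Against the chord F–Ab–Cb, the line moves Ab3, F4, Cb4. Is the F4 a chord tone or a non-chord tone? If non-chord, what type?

Chord tone (the root of F diminished triad).

F diminished triad contains F, Ab, Cb; F is the root, so it is a chord tone.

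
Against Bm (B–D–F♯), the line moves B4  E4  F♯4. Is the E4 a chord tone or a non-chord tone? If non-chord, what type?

Non-chord tone — an appoggiatura.

The harmony at that moment is B minor triad (B, D, F♯); E4 is not a chord tone.
It is approached by leap down from B4 and left by step up to F♯4.
Leap in, step out — an appoggiatura.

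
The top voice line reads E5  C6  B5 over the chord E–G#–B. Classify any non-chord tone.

The harmony at that moment is E major triad (E, G#, B); C6 is not a chord tone.
It is approached by leap up from E5 and left by step down to B5.
Leap in, step out — an appoggiatura.

C6 is an appoggiatura.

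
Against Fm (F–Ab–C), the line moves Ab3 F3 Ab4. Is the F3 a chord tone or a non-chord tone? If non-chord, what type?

F minor triad contains F, Ab, C; F is the root, so it is a chord tone.

Chord tone (the root of F minor triad).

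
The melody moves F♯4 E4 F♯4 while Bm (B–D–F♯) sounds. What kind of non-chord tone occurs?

E4 is a neighbor tone.

The harmony at that moment is B minor triad (B, D, F♯); E4 is not a chord tone.
It is approached by step down from F♯4 and left by step up to F♯4.
Step away and step back to the same note — a neighbor tone (lower neighbor).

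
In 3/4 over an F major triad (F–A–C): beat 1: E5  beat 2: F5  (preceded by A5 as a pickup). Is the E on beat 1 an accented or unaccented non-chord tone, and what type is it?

The harmony at that moment is F major triad (F, A, C); E5 is not a chord tone.
It is approached by leap down from A5 and left by step up to F5.
Leap in, step out — an appoggiatura.
It falls on the downbeat, so it is accented.

Accented appoggiatura.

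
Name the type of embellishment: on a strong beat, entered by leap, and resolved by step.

Appoggiatura.

Approach: by leap. Departure: by step. Metric position: strong.
Leap in, step out, in a metrically strong position — an appoggiatura. (It is the mirror image of the escape tone, which steps in and leaps out from a weak position.)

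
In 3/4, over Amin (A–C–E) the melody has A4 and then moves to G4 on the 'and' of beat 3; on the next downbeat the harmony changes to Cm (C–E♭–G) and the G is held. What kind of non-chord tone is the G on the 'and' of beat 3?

The harmony at that moment is A minor triad (A, C, E); G4 is not a chord tone.
It is approached by step down from A4 and then sustained as the same pitch into the next harmony.
Arriving early and becoming a chord tone when the harmony changes — an anticipation.

Anticipation.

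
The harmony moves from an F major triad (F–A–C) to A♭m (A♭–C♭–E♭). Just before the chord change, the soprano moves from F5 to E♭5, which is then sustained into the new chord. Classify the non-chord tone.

E♭5 is an anticipation.

The harmony at that moment is F major triad (F, A, C); E♭5 is not a chord tone.
It is approached by step down from F5 and then sustained as the same pitch into the next harmony.
Arriving early and becoming a chord tone when the harmony changes — an anticipation.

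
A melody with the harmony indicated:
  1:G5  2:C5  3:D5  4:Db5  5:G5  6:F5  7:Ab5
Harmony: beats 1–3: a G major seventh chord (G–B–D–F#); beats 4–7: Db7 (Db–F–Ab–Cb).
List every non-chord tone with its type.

C5 (beat 2) — appoggiatura; G5 (beat 5) — appoggiatura.

The harmony at that moment is G major seventh chord (G, B, D, F#); C5 is not a chord tone.
It is approached by leap down from G5 and left by step up to D5.
Leap in, step out — an appoggiatura.
The harmony at that moment is Db dominant seventh chord (Db, F, Ab, Cb); G5 is not a chord tone.
It is approached by leap up from Db5 and left by step down to F5.
Leap in, step out — an appoggiatura.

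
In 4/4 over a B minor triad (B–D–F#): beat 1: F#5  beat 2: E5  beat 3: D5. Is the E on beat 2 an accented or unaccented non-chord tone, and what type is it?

The harmony at that moment is B minor triad (B, D, F#); E5 is not a chord tone.
It is approached by step down from F#5 and left by step down to D5.
Step in, step out in the same direction — a passing tone.
It falls on a weak beat, so it is unaccented.

Unaccented passing tone.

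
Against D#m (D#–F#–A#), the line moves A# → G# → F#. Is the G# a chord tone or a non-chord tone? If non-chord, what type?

Non-chord tone — a passing tone.

The harmony at that moment is D# minor triad (D#, F#, A#); G# is not a chord tone.
It is approached by step down from A# and left by step down to F#.
Step in, step out in the same direction — a passing tone.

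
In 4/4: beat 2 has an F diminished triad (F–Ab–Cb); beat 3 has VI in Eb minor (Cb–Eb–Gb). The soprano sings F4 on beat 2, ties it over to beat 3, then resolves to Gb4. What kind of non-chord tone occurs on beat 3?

Retardation.

The harmony at that moment is Cb major triad (Cb, Eb, Gb); F4 is not a chord tone.
It is held over (the same pitch as the preceding F4) and left by step up to Gb4.
Held over from the previous chord and resolving up by step — a retardation.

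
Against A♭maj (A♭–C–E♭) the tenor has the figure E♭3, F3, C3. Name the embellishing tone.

The harmony at that moment is A♭ major triad (A♭, C, E♭); F3 is not a chord tone.
It is approached by step up from E♭3 and left by leap down to C3.
Step in, leap out — an escape tone.

F3 is an escape tone.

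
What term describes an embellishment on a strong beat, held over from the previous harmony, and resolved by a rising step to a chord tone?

Approach: by preparation — the pitch is first a chord tone, then held (tied or repeated) while the harmony changes under it. Departure: up by step. Metric position: strong.
A prepared dissonance that resolves upward by step — a retardation. (The same figure resolving downward would be a suspension.)

Retardation.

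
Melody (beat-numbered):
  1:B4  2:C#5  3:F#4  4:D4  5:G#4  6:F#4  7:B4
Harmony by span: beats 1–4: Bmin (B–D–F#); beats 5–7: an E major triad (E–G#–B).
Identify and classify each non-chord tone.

The harmony at that moment is B minor triad (B, D, F#); C#5 is not a chord tone.
It is approached by step up from B4 and left by leap down to F#4.
Step in, leap out — an escape tone.
The harmony at that moment is E major triad (E, G#, B); F#4 is not a chord tone.
It is approached by step down from G#4 and left by leap up to B4.
Step in, leap out — an escape tone.

C#5 (beat 2) — escape tone; F#4 (beat 6) — escape tone.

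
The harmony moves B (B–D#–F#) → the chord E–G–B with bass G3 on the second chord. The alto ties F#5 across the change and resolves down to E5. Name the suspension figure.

7–6 suspension.

At the second chord the bass is G3. The suspended F#5 lies a seventh above the bass; after resolving down by step to E5, the interval above the bass becomes a sixth.
Suspension figures are named by those two intervals: 7–6.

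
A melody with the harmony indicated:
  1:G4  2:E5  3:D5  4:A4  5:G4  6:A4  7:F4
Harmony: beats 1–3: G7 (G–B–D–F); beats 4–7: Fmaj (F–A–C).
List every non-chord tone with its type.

The harmony at that moment is G dominant seventh chord (G, B, D, F); E5 is not a chord tone.
It is approached by leap up from G4 and left by step down to D5.
Leap in, step out — an appoggiatura.
The harmony at that moment is F major triad (F, A, C); G4 is not a chord tone.
It is approached by step down from A4 and left by step up to A4.
Step away and step back to the same note — a neighbor tone (lower neighbor).

E5 (beat 2) — appoggiatura; G4 (beat 5) — neighbor tone.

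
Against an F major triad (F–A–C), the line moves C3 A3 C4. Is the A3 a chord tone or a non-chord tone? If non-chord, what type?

F major triad contains F, A, C; A is the third, so it is a chord tone.

Chord tone (the third of F major triad).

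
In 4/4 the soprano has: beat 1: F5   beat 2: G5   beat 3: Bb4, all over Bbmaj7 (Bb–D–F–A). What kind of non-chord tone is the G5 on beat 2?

Escape tone.

The harmony at that moment is Bb major seventh chord (Bb, D, F, A); G5 is not a chord tone.
It is approached by step up from F5 and left by leap down to Bb4.
Step in, leap out, on a weak beat — an escape tone.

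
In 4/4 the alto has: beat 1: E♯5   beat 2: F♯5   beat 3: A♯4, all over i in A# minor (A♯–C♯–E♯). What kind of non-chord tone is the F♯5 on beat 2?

Escape tone.

The harmony at that moment is A♯ minor triad (A♯, C♯, E♯); F♯5 is not a chord tone.
It is approached by step up from E♯5 and left by leap down to A♯4.
Step in, leap out, on a weak beat — an escape tone.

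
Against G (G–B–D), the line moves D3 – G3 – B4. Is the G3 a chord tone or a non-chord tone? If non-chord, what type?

Chord tone (the root of G major triad).

G major triad contains G, B, D; G is the root, so it is a chord tone.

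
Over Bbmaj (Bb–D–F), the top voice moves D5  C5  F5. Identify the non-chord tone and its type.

C5 is an escape tone.

The harmony at that moment is Bb major triad (Bb, D, F); C5 is not a chord tone.
It is approached by step down from D5 and left by leap up to F5.
Step in, leap out — an escape tone.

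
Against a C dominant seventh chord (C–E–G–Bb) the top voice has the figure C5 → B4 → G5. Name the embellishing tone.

B4 is an escape tone.

The harmony at that moment is C dominant seventh chord (C, E, G, Bb); B4 is not a chord tone.
It is approached by step down from C5 and left by leap up to G5.
Step in, leap out — an escape tone.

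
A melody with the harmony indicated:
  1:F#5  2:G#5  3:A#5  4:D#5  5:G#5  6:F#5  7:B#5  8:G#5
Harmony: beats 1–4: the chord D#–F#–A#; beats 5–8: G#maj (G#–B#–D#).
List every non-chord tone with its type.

G#5 (beat 2) — passing tone; F#5 (beat 6) — escape tone.

The harmony at that moment is D# minor triad (D#, F#, A#); G#5 is not a chord tone.
It is approached by step up from F#5 and left by step up to A#5.
Step in, step out in the same direction — a passing tone.
The harmony at that moment is G# major triad (G#, B#, D#); F#5 is not a chord tone.
It is approached by step down from G#5 and left by leap up to B#5.
Step in, leap out — an escape tone.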